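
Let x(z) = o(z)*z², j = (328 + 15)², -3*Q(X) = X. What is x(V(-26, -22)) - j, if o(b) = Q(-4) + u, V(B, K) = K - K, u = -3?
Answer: -117649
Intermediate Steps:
Q(X) = -X/3
V(B, K) = 0
j = 117649 (j = 343² = 117649)
o(b) = -5/3 (o(b) = -⅓*(-4) - 3 = 4/3 - 3 = -5/3)
x(z) = -5*z²/3
x(V(-26, -22)) - j = -5/3*0² - 1*117649 = -5/3*0 - 117649 = 0 - 117649 = -117649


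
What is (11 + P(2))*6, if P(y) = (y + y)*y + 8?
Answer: 162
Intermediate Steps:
P(y) = 8 + 2*y**2 (P(y) = (2*y)*y + 8 = 2*y**2 + 8 = 8 + 2*y**2)
(11 + P(2))*6 = (11 + (8 + 2*2**2))*6 = (11 + (8 + 2*4))*6 = (11 + (8 + 8))*6 = (11 + 16)*6 = 27*6 = 162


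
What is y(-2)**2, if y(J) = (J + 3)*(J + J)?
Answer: 16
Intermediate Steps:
y(J) = 2*J*(3 + J) (y(J) = (3 + J)*(2*J) = 2*J*(3 + J))
y(-2)**2 = (2*(-2)*(3 - 2))**2 = (2*(-2)*1)**2 = (-4)**2 = 16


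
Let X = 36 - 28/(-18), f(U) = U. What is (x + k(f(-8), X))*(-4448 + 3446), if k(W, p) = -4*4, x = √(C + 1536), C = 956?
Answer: 16032 - 2004*√623 ≈ -33988.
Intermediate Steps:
x = 2*√623 (x = √(956 + 1536) = √2492 = 2*√623 ≈ 49.920)
X = 338/9 (X = 36 - 28*(-1/18) = 36 + 14/9 = 338/9 ≈ 37.556)
k(W, p) = -16
(x + k(f(-8), X))*(-4448 + 3446) = (2*√623 - 16)*(-4448 + 3446) = (-16 + 2*√623)*(-1002) = 16032 - 2004*√623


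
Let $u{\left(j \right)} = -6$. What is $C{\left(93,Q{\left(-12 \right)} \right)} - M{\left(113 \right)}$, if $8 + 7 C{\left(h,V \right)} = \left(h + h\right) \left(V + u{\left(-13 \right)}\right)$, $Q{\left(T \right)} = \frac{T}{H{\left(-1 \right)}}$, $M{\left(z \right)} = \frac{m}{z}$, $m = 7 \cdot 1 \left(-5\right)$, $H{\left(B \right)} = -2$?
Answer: $- \frac{659}{791} \approx -0.83312$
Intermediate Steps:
$m = -35$ ($m = 7 \left(-5\right) = -35$)
$M{\left(z \right)} = - \frac{35}{z}$
$Q{\left(T \right)} = - \frac{T}{2}$ ($Q{\left(T \right)} = \frac{T}{-2} = T \left(- \frac{1}{2}\right) = - \frac{T}{2}$)
$C{\left(h,V \right)} = - \frac{8}{7} + \frac{2 h \left(-6 + V\right)}{7}$ ($C{\left(h,V \right)} = - \frac{8}{7} + \frac{\left(h + h\right) \left(V - 6\right)}{7} = - \frac{8}{7} + \frac{2 h \left(-6 + V\right)}{7}$)
$C{\left(93,Q{\left(-12 \right)} \right)} - M{\left(113 \right)} = \left(- \frac{8}{7} - \frac{1116}{7} + \frac{2}{7} \left(\left(- \frac{1}{2}\right) \left(-12\right)\right) 93\right) - - \frac{35}{113} = \left(- \frac{8}{7} - \frac{1116}{7} + \frac{2}{7} \cdot 6 \cdot 93\right) - \left(-35\right) \frac{1}{113} = \left(- \frac{8}{7} - \frac{1116}{7} + \frac{1116}{7}\right) - - \frac{35}{113} = - \frac{8}{7} + \frac{35}{113} = - \frac{659}{791}$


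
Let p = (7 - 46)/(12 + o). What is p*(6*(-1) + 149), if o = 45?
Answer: -1859/19 ≈ -97.842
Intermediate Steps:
p = -13/19 (p = (7 - 46)/(12 + 45) = -39/57 = -39*1/57 = -13/19 ≈ -0.68421)
p*(6*(-1) + 149) = -13*(6*(-1) + 149)/19 = -13*(-6 + 149)/19 = -13/19*143 = -1859/19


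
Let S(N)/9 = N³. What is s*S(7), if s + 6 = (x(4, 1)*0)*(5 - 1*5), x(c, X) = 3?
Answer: -18522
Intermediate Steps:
s = -6 (s = -6 + (3*0)*(5 - 1*5) = -6 + 0*(5 - 5) = -6 + 0*0 = -6 + 0 = -6)
S(N) = 9*N³
s*S(7) = -54*7³ = -54*343 = -6*3087 = -18522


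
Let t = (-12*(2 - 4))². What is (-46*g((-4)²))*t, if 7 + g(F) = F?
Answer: -238464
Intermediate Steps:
g(F) = -7 + F
t = 576 (t = (-12*(-2))² = (-2*(-12))² = 24² = 576)
(-46*g((-4)²))*t = -46*(-7 + (-4)²)*576 = -46*(-7 + 16)*576 = -46*9*576 = -414*576 = -238464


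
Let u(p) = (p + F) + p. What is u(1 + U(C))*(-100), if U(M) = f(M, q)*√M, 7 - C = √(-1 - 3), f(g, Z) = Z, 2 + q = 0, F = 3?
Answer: -500 + 400*√(7 - 2*I) ≈ 568.83 - 149.7*I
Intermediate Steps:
q = -2 (q = -2 + 0 = -2)
C = 7 - 2*I (C = 7 - √(-1 - 3) = 7 - √(-4) = 7 - 2*I ≈ 7.0 - 2.0*I)
U(M) = -2*√M
u(p) = 3 + 2*p (u(p) = (p + 3) + p = (3 + p) + p = 3 + 2*p)
u(1 + U(C))*(-100) = (3 + 2*(1 - 2*√(7 - 2*I)))*(-100) = (3 + (2 - 4*√(7 - 2*I)))*(-100) = (5 - 4*√(7 - 2*I))*(-100) = -500 + 400*√(7 - 2*I)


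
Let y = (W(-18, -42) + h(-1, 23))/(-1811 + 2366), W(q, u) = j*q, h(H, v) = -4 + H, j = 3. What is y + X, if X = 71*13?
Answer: 512206/555 ≈ 922.89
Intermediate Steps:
W(q, u) = 3*q
X = 923
y = -59/555 (y = (3*(-18) + (-4 - 1))/(-1811 + 2366) = (-54 - 5)/555 = -59*1/555 = -59/555 ≈ -0.10631)
y + X = -59/555 + 923 = 512206/555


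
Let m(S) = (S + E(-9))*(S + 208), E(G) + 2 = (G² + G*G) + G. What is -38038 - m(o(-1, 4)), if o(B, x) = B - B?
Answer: -69446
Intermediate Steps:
E(G) = -2 + G + 2*G² (E(G) = -2 + ((G² + G*G) + G) = -2 + ((G² + G²) + G) = -2 + (2*G² + G) = -2 + (G + 2*G²) = -2 + G + 2*G²)
o(B, x) = 0
m(S) = (151 + S)*(208 + S) (m(S) = (S + (-2 - 9 + 2*(-9)²))*(S + 208) = (S + (-2 - 9 + 2*81))*(208 + S) = (S + (-2 - 9 + 162))*(208 + S) = (S + 151)*(208 + S) = (151 + S)*(208 + S))
-38038 - m(o(-1, 4)) = -38038 - (31408 + 0² + 359*0) = -38038 - (31408 + 0 + 0) = -38038 - 1*31408 = -38038 - 31408 = -69446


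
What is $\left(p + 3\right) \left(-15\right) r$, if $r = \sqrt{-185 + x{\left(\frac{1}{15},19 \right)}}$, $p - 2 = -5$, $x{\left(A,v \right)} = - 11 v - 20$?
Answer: $0$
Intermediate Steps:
$x{\left(A,v \right)} = -20 - 11 v$
$p = -3$ ($p = 2 - 5 = -3$)
$r = 3 i \sqrt{46}$ ($r = \sqrt{-185 - 229} = \sqrt{-414} = 3 i \sqrt{46} \approx 20.347 i$)
$\left(p + 3\right) \left(-15\right) r = \left(-3 + 3\right) \left(-15\right) 3 i \sqrt{46} = 0 \left(-15\right) 3 i \sqrt{46} = 0 \cdot 3 i \sqrt{46} = 0$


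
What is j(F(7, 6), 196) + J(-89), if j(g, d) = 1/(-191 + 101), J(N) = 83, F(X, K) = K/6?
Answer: 7469/90 ≈ 82.989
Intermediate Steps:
F(X, K) = K/6 (F(X, K) = K*(1/6) = K/6)
j(g, d) = -1/90 (j(g, d) = 1/(-90) = -1/90)
j(F(7, 6), 196) + J(-89) = -1/90 + 83 = 7469/90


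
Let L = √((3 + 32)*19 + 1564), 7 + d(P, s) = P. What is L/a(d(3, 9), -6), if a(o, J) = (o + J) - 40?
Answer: -√2229/50 ≈ -0.94425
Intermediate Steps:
d(P, s) = -7 + P
a(o, J) = -40 + J + o (a(o, J) = (J + o) - 40 = -40 + J + o)
L = √2229 (L = √(35*19 + 1564) = √(665 + 1564) = √2229 ≈ 47.212)
L/a(d(3, 9), -6) = √2229/(-40 - 6 + (-7 + 3)) = √2229/(-40 - 6 - 4) = √2229/(-50) = √2229*(-1/50) = -√2229/50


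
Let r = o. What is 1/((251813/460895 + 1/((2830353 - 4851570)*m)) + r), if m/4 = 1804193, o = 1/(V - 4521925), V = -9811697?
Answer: 5353543871858397213506420/2924943362071367808012433 ≈ 1.8303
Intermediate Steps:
o = -1/14333622 (o = 1/(-9811697 - 4521925) = 1/(-14333622) = -1/14333622 ≈ -6.9766e-8)
m = 7216772 (m = 4*1804193 = 7216772)
r = -1/14333622 ≈ -6.9766e-8
1/((251813/460895 + 1/((2830353 - 4851570)*m)) + r) = 1/((251813/460895 + 1/((2830353 - 4851570)*7216772)) - 1/14333622) = 1/((251813*(1/460895) + (1/7216772)/(-2021217)) - 1/14333622) = 1/((251813/460895 - 1/2021217*1/7216772) - 1/14333622) = 1/((251813/460895 - 1/14586662251524) - 1/14333622) = 1/(3673111181542552117/6722919698416153980 - 1/14333622) = 1/(2924943362071367808012433/5353543871858397213506420) = 5353543871858397213506420/2924943362071367808012433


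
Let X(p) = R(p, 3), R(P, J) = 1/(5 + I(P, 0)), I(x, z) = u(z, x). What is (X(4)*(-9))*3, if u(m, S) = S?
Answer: -3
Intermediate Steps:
I(x, z) = x
R(P, J) = 1/(5 + P)
X(p) = 1/(5 + p)
(X(4)*(-9))*3 = (-9/(5 + 4))*3 = (-9/9)*3 = ((⅑)*(-9))*3 = -1*3 = -3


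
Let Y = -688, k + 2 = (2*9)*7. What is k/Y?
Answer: -31/172 ≈ -0.18023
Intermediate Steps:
k = 124 (k = -2 + (2*9)*7 = -2 + 18*7 = -2 + 126 = 124)
k/Y = 124/(-688) = 124*(-1/688) = -31/172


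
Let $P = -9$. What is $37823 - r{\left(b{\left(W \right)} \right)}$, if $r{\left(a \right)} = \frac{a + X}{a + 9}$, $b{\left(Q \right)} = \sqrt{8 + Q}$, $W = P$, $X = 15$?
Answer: $\frac{1550675}{41} + \frac{3 i}{41} \approx 37821.0 + 0.073171 i$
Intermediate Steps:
$W = -9$
$r{\left(a \right)} = \frac{15 + a}{9 + a}$ ($r{\left(a \right)} = \frac{a + 15}{a + 9} = \frac{15 + a}{9 + a}$)
$37823 - r{\left(b{\left(W \right)} \right)} = 37823 - \frac{15 + \sqrt{8 - 9}}{9 + \sqrt{8 - 9}} = 37823 - \frac{15 + \sqrt{-1}}{9 + \sqrt{-1}} = 37823 - \frac{15 + i}{9 + i} = 37823 - \frac{9 - i}{82} \left(15 + i\right) = 37823 - \frac{\left(9 - i\right) \left(15 + i\right)}{82}$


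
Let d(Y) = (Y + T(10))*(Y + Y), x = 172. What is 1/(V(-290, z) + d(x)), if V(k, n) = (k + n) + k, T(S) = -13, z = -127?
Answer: 1/53989 ≈ 1.8522e-5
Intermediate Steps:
V(k, n) = n + 2*k
d(Y) = 2*Y*(-13 + Y) (d(Y) = (Y - 13)*(Y + Y) = (-13 + Y)*(2*Y) = 2*Y*(-13 + Y))
1/(V(-290, z) + d(x)) = 1/((-127 + 2*(-290)) + 2*172*(-13 + 172)) = 1/((-127 - 580) + 2*172*159) = 1/(-707 + 54696) = 1/53989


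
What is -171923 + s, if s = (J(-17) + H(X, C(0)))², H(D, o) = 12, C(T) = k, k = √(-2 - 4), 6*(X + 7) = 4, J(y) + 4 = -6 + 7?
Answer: -171842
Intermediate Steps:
J(y) = -3 (J(y) = -4 + (-6 + 7) = -4 + 1 = -3)
X = -19/3 (X = -7 + (⅙)*4 = -7 + ⅔ = -19/3 ≈ -6.3333)
k = I*√6 (k = √(-6) = I*√6 ≈ 2.4495*I)
C(T) = I*√6
s = 81 (s = (-3 + 12)² = 9² = 81)
-171923 + s = -171923 + 81 = -171842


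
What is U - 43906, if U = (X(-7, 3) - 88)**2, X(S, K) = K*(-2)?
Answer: -35070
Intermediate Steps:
X(S, K) = -2*K
U = 8836 (U = (-2*3 - 88)**2 = (-6 - 88)**2 = (-94)**2 = 8836)
U - 43906 = 8836 - 43906 = -35070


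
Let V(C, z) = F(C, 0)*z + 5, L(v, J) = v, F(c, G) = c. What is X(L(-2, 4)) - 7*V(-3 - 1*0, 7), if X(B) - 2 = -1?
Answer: 113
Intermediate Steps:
V(C, z) = 5 + C*z (V(C, z) = C*z + 5 = 5 + C*z)
X(B) = 1 (X(B) = 2 - 1 = 1)
X(L(-2, 4)) - 7*V(-3 - 1*0, 7) = 1 - 7*(5 + (-3 - 1*0)*7) = 1 - 7*(5 + (-3 + 0)*7) = 1 - 7*(5 - 3*7) = 1 - 7*(5 - 21) = 1 - 7*(-16) = 1 + 112 = 113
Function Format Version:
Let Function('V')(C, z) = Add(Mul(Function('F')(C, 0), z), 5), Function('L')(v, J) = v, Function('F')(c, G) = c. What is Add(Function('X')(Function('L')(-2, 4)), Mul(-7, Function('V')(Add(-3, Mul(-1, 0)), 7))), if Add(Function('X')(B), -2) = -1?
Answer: 113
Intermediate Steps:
Function('V')(C, z) = Add(5, Mul(C, z)) (Function('V')(C, z) = Add(Mul(C, z), 5) = Add(5, Mul(C, z)))
Function('X')(B) = 1 (Function('X')(B) = Add(2, -1) = 1)
Add(Function('X')(Function('L')(-2, 4)), Mul(-7, Function('V')(Add(-3, Mul(-1, 0)), 7))) = Add(1, Mul(-7, Add(5, Mul(Add(-3, Mul(-1, 0)), 7)))) = Add(1, Mul(-7, Add(5, Mul(Add(-3, 0), 7)))) = Add(1, Mul(-7, Add(5, Mul(-3, 7)))) = Add(1, Mul(-7, Add(5, -21))) = Add(1, Mul(-7, -16)) = Add(1, 112) = 113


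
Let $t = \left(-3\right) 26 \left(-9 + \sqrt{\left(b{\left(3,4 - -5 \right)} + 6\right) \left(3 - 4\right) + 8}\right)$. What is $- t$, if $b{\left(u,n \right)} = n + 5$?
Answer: $-702 + 156 i \sqrt{3} \approx -702.0 + 270.2 i$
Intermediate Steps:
$b{\left(u,n \right)} = 5 + n$
$t = 702 - 156 i \sqrt{3}$ ($t = \left(-3\right) 26 \left(-9 + \sqrt{\left(\left(5 + \left(4 - -5\right)\right) + 6\right) \left(3 - 4\right) + 8}\right) = - 78 \left(-9 + \sqrt{\left(\left(5 + \left(4 + 5\right)\right) + 6\right) \left(-1\right) + 8}\right) = - 78 \left(-9 + \sqrt{\left(\left(5 + 9\right) + 6\right) \left(-1\right) + 8}\right) = - 78 \left(-9 + \sqrt{\left(14 + 6\right) \left(-1\right) + 8}\right) = - 78 \left(-9 + \sqrt{20 \left(-1\right) + 8}\right) = - 78 \left(-9 + \sqrt{-20 + 8}\right) = - 78 \left(-9 + \sqrt{-12}\right) = - 78 \left(-9 + 2 i \sqrt{3}\right) = 702 - 156 i \sqrt{3} \approx 702.0 - 270.2 i$)
$- t = - (702 - 156 i \sqrt{3}) = -702 + 156 i \sqrt{3}$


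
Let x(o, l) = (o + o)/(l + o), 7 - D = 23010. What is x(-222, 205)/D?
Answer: -444/391051 ≈ -0.0011354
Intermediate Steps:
D = -23003 (D = 7 - 1*23010 = 7 - 23010 = -23003)
x(o, l) = 2*o/(l + o) (x(o, l) = (2*o)/(l + o) = 2*o/(l + o))
x(-222, 205)/D = (2*(-222)/(205 - 222))/(-23003) = (2*(-222)/(-17))*(-1/23003) = (2*(-222)*(-1/17))*(-1/23003) = (444/17)*(-1/23003) = -444/391051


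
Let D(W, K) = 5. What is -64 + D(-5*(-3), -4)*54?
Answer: 206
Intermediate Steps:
-64 + D(-5*(-3), -4)*54 = -64 + 5*54 = -64 + 270 = 206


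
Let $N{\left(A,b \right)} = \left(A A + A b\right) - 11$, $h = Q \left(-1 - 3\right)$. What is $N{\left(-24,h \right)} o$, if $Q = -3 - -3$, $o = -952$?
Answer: $-537880$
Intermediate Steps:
$Q = 0$ ($Q = -3 + 3 = 0$)
$h = 0$ ($h = 0 \left(-1 - 3\right) = 0 \left(-4\right) = 0$)
$N{\left(A,b \right)} = -11 + A^{2} + A b$ ($N{\left(A,b \right)} = \left(A^{2} + A b\right) - 11 = -11 + A^{2} + A b$)
$N{\left(-24,h \right)} o = \left(-11 + \left(-24\right)^{2} - 0\right) \left(-952\right) = \left(-11 + 576 + 0\right) \left(-952\right) = 565 \left(-952\right) = -537880$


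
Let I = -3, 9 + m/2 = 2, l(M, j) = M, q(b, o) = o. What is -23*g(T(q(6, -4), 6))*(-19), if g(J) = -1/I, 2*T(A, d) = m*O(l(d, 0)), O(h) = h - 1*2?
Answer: 437/3 ≈ 145.67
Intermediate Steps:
O(h) = -2 + h (O(h) = h - 2 = -2 + h)
m = -14 (m = -18 + 2*2 = -18 + 4 = -14)
T(A, d) = 14 - 7*d (T(A, d) = (-14*(-2 + d))/2 = (28 - 14*d)/2 = 14 - 7*d)
g(J) = 1/3 (g(J) = -1/(-3) = -1*(-1/3) = 1/3)
-23*g(T(q(6, -4), 6))*(-19) = -23*1/3*(-19) = -23/3*(-19) = 437/3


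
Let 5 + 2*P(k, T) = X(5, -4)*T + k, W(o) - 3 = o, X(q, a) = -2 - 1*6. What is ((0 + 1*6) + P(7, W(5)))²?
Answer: 625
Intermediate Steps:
X(q, a) = -8 (X(q, a) = -2 - 6 = -8)
W(o) = 3 + o
P(k, T) = -5/2 + k/2 - 4*T (P(k, T) = -5/2 + (-8*T + k)/2 = -5/2 + (k - 8*T)/2 = -5/2 + (k/2 - 4*T) = -5/2 + k/2 - 4*T)
((0 + 1*6) + P(7, W(5)))² = ((0 + 1*6) + (-5/2 + (½)*7 - 4*(3 + 5)))² = ((0 + 6) + (-5/2 + 7/2 - 4*8))² = (6 + (-5/2 + 7/2 - 32))² = (6 - 31)² = (-25)² = 625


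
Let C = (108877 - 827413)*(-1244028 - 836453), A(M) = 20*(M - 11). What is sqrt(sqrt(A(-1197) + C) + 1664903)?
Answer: sqrt(1664903 + 2*sqrt(373725117914)) ≈ 1699.3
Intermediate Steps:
A(M) = -220 + 20*M (A(M) = 20*(-11 + M) = -220 + 20*M)
C = 1494900495816 (C = -718536*(-2080481) = 1494900495816)
sqrt(sqrt(A(-1197) + C) + 1664903) = sqrt(sqrt((-220 + 20*(-1197)) + 1494900495816) + 1664903) = sqrt(sqrt((-220 - 23940) + 1494900495816) + 1664903) = sqrt(sqrt(-24160 + 1494900495816) + 1664903) = sqrt(sqrt(1494900471656) + 1664903) = sqrt(2*sqrt(373725117914) + 1664903) = sqrt(1664903 + 2*sqrt(373725117914))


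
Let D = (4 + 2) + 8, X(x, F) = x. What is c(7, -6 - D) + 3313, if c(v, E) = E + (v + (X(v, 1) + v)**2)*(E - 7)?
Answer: -2188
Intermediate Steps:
D = 14 (D = 6 + 8 = 14)
c(v, E) = E + (-7 + E)*(v + 4*v**2) (c(v, E) = E + (v + (v + v)**2)*(E - 7) = E + (v + (2*v)**2)*(-7 + E) = E + (v + 4*v**2)*(-7 + E) = E + (-7 + E)*(v + 4*v**2))
c(7, -6 - D) + 3313 = ((-6 - 1*14) - 28*7**2 - 7*7 + (-6 - 1*14)*7 + 4*(-6 - 1*14)*7**2) + 3313 = ((-6 - 14) - 28*49 - 49 + (-6 - 14)*7 + 4*(-6 - 14)*49) + 3313 = (-20 - 1372 - 49 - 20*7 + 4*(-20)*49) + 3313 = (-20 - 1372 - 49 - 140 - 3920) + 3313 = -5501 + 3313 = -2188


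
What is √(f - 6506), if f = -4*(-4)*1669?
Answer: √20198 ≈ 142.12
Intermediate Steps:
f = 26704 (f = 16*1669 = 26704)
√(f - 6506) = √(26704 - 6506) = √20198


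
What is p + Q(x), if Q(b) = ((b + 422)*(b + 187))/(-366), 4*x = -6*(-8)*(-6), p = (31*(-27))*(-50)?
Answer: 7638425/183 ≈ 41740.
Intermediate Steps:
p = 41850 (p = -837*(-50) = 41850)
x = -72 (x = (-6*(-8)*(-6))/4 = (48*(-6))/4 = (¼)*(-288) = -72)
Q(b) = -(187 + b)*(422 + b)/366 (Q(b) = ((422 + b)*(187 + b))*(-1/366) = ((187 + b)*(422 + b))*(-1/366) = -(187 + b)*(422 + b)/366)
p + Q(x) = 41850 + (-39457/183 - 203/122*(-72) - 1/366*(-72)²) = 41850 + (-39457/183 + 7308/61 - 1/366*5184) = 41850 + (-39457/183 + 7308/61 - 864/61) = 41850 - 20125/183 = 7638425/183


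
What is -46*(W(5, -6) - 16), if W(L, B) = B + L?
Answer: 782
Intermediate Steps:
-46*(W(5, -6) - 16) = -46*((-6 + 5) - 16) = -46*(-1 - 16) = -46*(-17) = 782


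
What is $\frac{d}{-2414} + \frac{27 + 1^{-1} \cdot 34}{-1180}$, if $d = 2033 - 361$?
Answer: $- \frac{1060107}{1424260} \approx -0.74432$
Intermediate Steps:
$d = 1672$
$\frac{d}{-2414} + \frac{27 + 1^{-1} \cdot 34}{-1180} = \frac{1672}{-2414} + \frac{27 + 1^{-1} \cdot 34}{-1180} = 1672 \left(- \frac{1}{2414}\right) + \left(27 + 1 \cdot 34\right) \left(- \frac{1}{1180}\right) = - \frac{836}{1207} + \left(27 + 34\right) \left(- \frac{1}{1180}\right) = - \frac{836}{1207} + 61 \left(- \frac{1}{1180}\right) = - \frac{836}{1207} - \frac{61}{1180} = - \frac{1060107}{1424260}$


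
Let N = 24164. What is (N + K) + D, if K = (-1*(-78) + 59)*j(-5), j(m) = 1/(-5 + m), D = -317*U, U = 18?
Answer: 184443/10 ≈ 18444.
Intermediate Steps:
D = -5706 (D = -317*18 = -5706)
K = -137/10 (K = (-1*(-78) + 59)/(-5 - 5) = (78 + 59)/(-10) = 137*(-⅒) = -137/10 ≈ -13.700)
(N + K) + D = (24164 - 137/10) - 5706 = 241503/10 - 5706 = 184443/10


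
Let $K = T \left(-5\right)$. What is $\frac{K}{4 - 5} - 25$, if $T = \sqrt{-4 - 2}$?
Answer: $-25 + 5 i \sqrt{6} \approx -25.0 + 12.247 i$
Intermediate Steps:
$T = i \sqrt{6}$ ($T = \sqrt{-6} = i \sqrt{6} \approx 2.4495 i$)
$K = - 5 i \sqrt{6}$ ($K = i \sqrt{6} \left(-5\right) = - 5 i \sqrt{6} \approx - 12.247 i$)
$\frac{K}{4 - 5} - 25 = \frac{\left(-5\right) i \sqrt{6}}{4 - 5} - 25 = \frac{\left(-5\right) i \sqrt{6}}{-1} - 25 = - \left(-5\right) i \sqrt{6} - 25 = 5 i \sqrt{6} - 25 = -25 + 5 i \sqrt{6}$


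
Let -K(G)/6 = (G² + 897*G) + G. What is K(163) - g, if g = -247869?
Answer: -789789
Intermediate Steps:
K(G) = -5388*G - 6*G² (K(G) = -6*((G² + 897*G) + G) = -6*(G² + 898*G) = -5388*G - 6*G²)
K(163) - g = -6*163*(898 + 163) - 1*(-247869) = -6*163*1061 + 247869 = -1037658 + 247869 = -789789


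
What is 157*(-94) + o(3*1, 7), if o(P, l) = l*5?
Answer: -14723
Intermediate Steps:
o(P, l) = 5*l
157*(-94) + o(3*1, 7) = 157*(-94) + 5*7 = -14758 + 35 = -14723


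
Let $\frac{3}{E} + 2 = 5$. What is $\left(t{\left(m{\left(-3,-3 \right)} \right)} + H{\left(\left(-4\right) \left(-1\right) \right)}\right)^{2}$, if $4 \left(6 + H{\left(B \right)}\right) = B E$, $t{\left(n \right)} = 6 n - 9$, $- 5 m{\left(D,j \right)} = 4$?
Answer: $\frac{8836}{25} \approx 353.44$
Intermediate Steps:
$E = 1$ ($E = \frac{3}{-2 + 5} = \frac{3}{3} = 3 \cdot \frac{1}{3} = 1$)
$m{\left(D,j \right)} = - \frac{4}{5}$ ($m{\left(D,j \right)} = \left(- \frac{1}{5}\right) 4 = - \frac{4}{5}$)
$t{\left(n \right)} = -9 + 6 n$
$H{\left(B \right)} = -6 + \frac{B}{4}$ ($H{\left(B \right)} = -6 + \frac{B 1}{4} = -6 + \frac{B}{4}$)
$\left(t{\left(m{\left(-3,-3 \right)} \right)} + H{\left(\left(-4\right) \left(-1\right) \right)}\right)^{2} = \left(\left(-9 + 6 \left(- \frac{4}{5}\right)\right) - \left(6 - \frac{\left(-4\right) \left(-1\right)}{4}\right)\right)^{2} = \left(\left(-9 - \frac{24}{5}\right) + \left(-6 + \frac{1}{4} \cdot 4\right)\right)^{2} = \left(- \frac{69}{5} + \left(-6 + 1\right)\right)^{2} = \left(- \frac{69}{5} - 5\right)^{2} = \left(- \frac{94}{5}\right)^{2} = \frac{8836}{25}$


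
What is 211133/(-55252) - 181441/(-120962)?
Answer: -7757045907/3341696212 ≈ -2.3213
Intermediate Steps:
211133/(-55252) - 181441/(-120962) = 211133*(-1/55252) - 181441*(-1/120962) = -211133/55252 + 181441/120962 = -7757045907/3341696212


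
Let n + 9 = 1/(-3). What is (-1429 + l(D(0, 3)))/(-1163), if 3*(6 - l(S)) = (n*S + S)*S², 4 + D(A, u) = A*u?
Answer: 14407/10467 ≈ 1.3764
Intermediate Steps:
n = -28/3 (n = -9 + 1/(-3) = -9 - ⅓ = -28/3 ≈ -9.3333)
D(A, u) = -4 + A*u
l(S) = 6 + 25*S³/9 (l(S) = 6 - (-28*S/3 + S)*S²/3 = 6 - (-25*S/3)*S²/3 = 6 - (-25)*S³/9 = 6 + 25*S³/9)
(-1429 + l(D(0, 3)))/(-1163) = (-1429 + (6 + 25*(-4 + 0*3)³/9))/(-1163) = (-1429 + (6 + 25*(-4 + 0)³/9))*(-1/1163) = (-1429 + (6 + (25/9)*(-4)³))*(-1/1163) = (-1429 + (6 + (25/9)*(-64)))*(-1/1163) = (-1429 + (6 - 1600/9))*(-1/1163) = (-1429 - 1546/9)*(-1/1163) = -14407/9*(-1/1163) = 14407/10467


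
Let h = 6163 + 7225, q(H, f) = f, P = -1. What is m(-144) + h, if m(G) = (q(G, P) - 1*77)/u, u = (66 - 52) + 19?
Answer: 147242/11 ≈ 13386.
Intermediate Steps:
u = 33 (u = 14 + 19 = 33)
h = 13388
m(G) = -26/11 (m(G) = (-1 - 1*77)/33 = (-1 - 77)*(1/33) = -78*1/33 = -26/11)
m(-144) + h = -26/11 + 13388 = 147242/11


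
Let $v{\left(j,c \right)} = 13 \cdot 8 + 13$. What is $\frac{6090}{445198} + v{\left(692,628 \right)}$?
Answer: $\frac{26047128}{222599} \approx 117.01$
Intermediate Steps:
$v{\left(j,c \right)} = 117$ ($v{\left(j,c \right)} = 104 + 13 = 117$)
$\frac{6090}{445198} + v{\left(692,628 \right)} = \frac{6090}{445198} + 117 = 6090 \cdot \frac{1}{445198} + 117 = \frac{3045}{222599} + 117 = \frac{26047128}{222599}$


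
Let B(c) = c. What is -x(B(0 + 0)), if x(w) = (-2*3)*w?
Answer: 0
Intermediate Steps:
x(w) = -6*w
-x(B(0 + 0)) = -(-6)*(0 + 0) = -(-6)*0 = -1*0 = 0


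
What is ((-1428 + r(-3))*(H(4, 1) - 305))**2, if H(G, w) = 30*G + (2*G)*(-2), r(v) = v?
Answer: 82731592161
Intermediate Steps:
H(G, w) = 26*G (H(G, w) = 30*G - 4*G = 26*G)
((-1428 + r(-3))*(H(4, 1) - 305))**2 = ((-1428 - 3)*(26*4 - 305))**2 = (-1431*(104 - 305))**2 = (-1431*(-201))**2 = 287631**2 = 82731592161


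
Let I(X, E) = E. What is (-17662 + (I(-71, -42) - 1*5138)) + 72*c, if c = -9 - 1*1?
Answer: -23562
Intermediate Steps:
c = -10 (c = -9 - 1 = -10)
(-17662 + (I(-71, -42) - 1*5138)) + 72*c = (-17662 + (-42 - 1*5138)) + 72*(-10) = (-17662 + (-42 - 5138)) - 720 = (-17662 - 5180) - 720 = -22842 - 720 = -23562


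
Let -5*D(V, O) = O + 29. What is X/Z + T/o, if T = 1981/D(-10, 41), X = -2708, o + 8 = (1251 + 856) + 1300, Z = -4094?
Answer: 8625191/13915506 ≈ 0.61983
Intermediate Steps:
o = 3399 (o = -8 + ((1251 + 856) + 1300) = -8 + (2107 + 1300) = -8 + 3407 = 3399)
D(V, O) = -29/5 - O/5 (D(V, O) = -(O + 29)/5 = -(29 + O)/5 = -29/5 - O/5)
T = -283/2 (T = 1981/(-29/5 - 1/5*41) = 1981/(-29/5 - 41/5) = 1981/(-14) = 1981*(-1/14) = -283/2 ≈ -141.50)
X/Z + T/o = -2708/(-4094) - 283/2/3399 = -2708*(-1/4094) - 283/2*1/3399 = 1354/2047 - 283/6798 = 8625191/13915506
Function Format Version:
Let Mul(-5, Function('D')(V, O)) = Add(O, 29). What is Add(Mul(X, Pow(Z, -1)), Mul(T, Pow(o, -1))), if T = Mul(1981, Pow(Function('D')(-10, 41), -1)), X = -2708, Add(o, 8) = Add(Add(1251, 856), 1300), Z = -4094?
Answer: Rational(8625191, 13915506) ≈ 0.61983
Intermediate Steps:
o = 3399 (o = Add(-8, Add(Add(1251, 856), 1300)) = Add(-8, Add(2107, 1300)) = Add(-8, 3407) = 3399)
Function('D')(V, O) = Add(Rational(-29, 5), Mul(Rational(-1, 5), O)) (Function('D')(V, O) = Mul(Rational(-1, 5), Add(O, 29)) = Mul(Rational(-1, 5), Add(29, O)) = Add(Rational(-29, 5), Mul(Rational(-1, 5), O)))
T = Rational(-283, 2) (T = Mul(1981, Pow(Add(Rational(-29, 5), Mul(Rational(-1, 5), 41)), -1)) = Mul(1981, Pow(Add(Rational(-29, 5), Rational(-41, 5)), -1)) = Mul(1981, Pow(-14, -1)) = Mul(1981, Rational(-1, 14)) = Rational(-283, 2) ≈ -141.50)
Add(Mul(X, Pow(Z, -1)), Mul(T, Pow(o, -1))) = Add(Mul(-2708, Pow(-4094, -1)), Mul(Rational(-283, 2), Pow(3399, -1))) = Add(Mul(-2708, Rational(-1, 4094)), Mul(Rational(-283, 2), Rational(1, 3399))) = Add(Rational(1354, 2047), Rational(-283, 6798)) = Rational(8625191, 13915506)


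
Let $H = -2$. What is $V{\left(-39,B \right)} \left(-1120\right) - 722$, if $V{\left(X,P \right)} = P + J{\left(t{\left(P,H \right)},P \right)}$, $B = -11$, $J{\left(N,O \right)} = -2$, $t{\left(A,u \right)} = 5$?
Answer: $13838$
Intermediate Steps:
$V{\left(X,P \right)} = -2 + P$ ($V{\left(X,P \right)} = P - 2 = -2 + P$)
$V{\left(-39,B \right)} \left(-1120\right) - 722 = \left(-2 - 11\right) \left(-1120\right) - 722 = \left(-13\right) \left(-1120\right) - 722 = 14560 - 722 = 13838$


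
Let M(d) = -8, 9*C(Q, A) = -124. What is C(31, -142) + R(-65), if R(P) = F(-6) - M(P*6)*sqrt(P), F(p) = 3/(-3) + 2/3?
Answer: -127/9 + 8*I*sqrt(65) ≈ -14.111 + 64.498*I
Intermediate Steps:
C(Q, A) = -124/9 (C(Q, A) = (1/9)*(-124) = -124/9)
F(p) = -1/3 (F(p) = 3*(-1/3) + 2*(1/3) = -1 + 2/3 = -1/3)
R(P) = -1/3 + 8*sqrt(P) (R(P) = -1/3 - (-8)*sqrt(P) = -1/3 + 8*sqrt(P))
C(31, -142) + R(-65) = -124/9 + (-1/3 + 8*sqrt(-65)) = -124/9 + (-1/3 + 8*(I*sqrt(65))) = -124/9 + (-1/3 + 8*I*sqrt(65)) = -127/9 + 8*I*sqrt(65)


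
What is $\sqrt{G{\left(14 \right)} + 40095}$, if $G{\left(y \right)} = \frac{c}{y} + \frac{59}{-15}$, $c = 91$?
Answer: $\frac{\sqrt{36087810}}{30} \approx 200.24$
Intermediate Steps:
$G{\left(y \right)} = - \frac{59}{15} + \frac{91}{y}$ ($G{\left(y \right)} = \frac{91}{y} + \frac{59}{-15} = \frac{91}{y} + 59 \left(- \frac{1}{15}\right) = \frac{91}{y} - \frac{59}{15} = - \frac{59}{15} + \frac{91}{y}$)
$\sqrt{G{\left(14 \right)} + 40095} = \sqrt{\left(- \frac{59}{15} + \frac{91}{14}\right) + 40095} = \sqrt{\left(- \frac{59}{15} + 91 \cdot \frac{1}{14}\right) + 40095} = \sqrt{\left(- \frac{59}{15} + \frac{13}{2}\right) + 40095} = \sqrt{\frac{77}{30} + 40095} = \sqrt{\frac{1202927}{30}} = \frac{\sqrt{36087810}}{30}$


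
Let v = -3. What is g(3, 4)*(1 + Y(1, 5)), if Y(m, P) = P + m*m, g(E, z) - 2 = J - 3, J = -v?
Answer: 14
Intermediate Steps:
J = 3 (J = -1*(-3) = 3)
g(E, z) = 2 (g(E, z) = 2 + (3 - 3) = 2 + 0 = 2)
Y(m, P) = P + m²
g(3, 4)*(1 + Y(1, 5)) = 2*(1 + (5 + 1²)) = 2*(1 + (5 + 1)) = 2*(1 + 6) = 2*7 = 14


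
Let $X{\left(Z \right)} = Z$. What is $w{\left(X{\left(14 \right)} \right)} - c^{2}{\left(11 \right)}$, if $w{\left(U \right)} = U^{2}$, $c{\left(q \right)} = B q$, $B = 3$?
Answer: $-893$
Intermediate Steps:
$c{\left(q \right)} = 3 q$
$w{\left(X{\left(14 \right)} \right)} - c^{2}{\left(11 \right)} = 14^{2} - \left(3 \cdot 11\right)^{2} = 196 - 33^{2} = 196 - 1089 = -893$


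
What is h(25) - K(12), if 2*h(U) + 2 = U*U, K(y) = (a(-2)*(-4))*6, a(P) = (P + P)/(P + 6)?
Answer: 575/2 ≈ 287.50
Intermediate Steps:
a(P) = 2*P/(6 + P) (a(P) = (2*P)/(6 + P) = 2*P/(6 + P))
K(y) = 24 (K(y) = ((2*(-2)/(6 - 2))*(-4))*6 = ((2*(-2)/4)*(-4))*6 = ((2*(-2)*(¼))*(-4))*6 = -1*(-4)*6 = 4*6 = 24)
h(U) = -1 + U²/2 (h(U) = -1 + (U*U)/2 = -1 + U²/2)
h(25) - K(12) = (-1 + (½)*25²) - 1*24 = (-1 + (½)*625) - 24 = (-1 + 625/2) - 24 = 623/2 - 24 = 575/2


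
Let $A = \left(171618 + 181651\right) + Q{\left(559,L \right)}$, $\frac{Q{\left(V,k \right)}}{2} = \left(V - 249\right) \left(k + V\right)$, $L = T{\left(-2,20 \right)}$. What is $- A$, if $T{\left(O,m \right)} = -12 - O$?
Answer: $-693649$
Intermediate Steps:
$L = -10$ ($L = -12 - -2 = -12 + 2 = -10$)
$Q{\left(V,k \right)} = 2 \left(-249 + V\right) \left(V + k\right)$ ($Q{\left(V,k \right)} = 2 \left(V - 249\right) \left(k + V\right) = 2 \left(-249 + V\right) \left(V + k\right)$)
$A = 693649$ ($A = \left(171618 + 181651\right) + \left(\left(-498\right) 559 - -4980 + 2 \cdot 559^{2} + 2 \cdot 559 \left(-10\right)\right) = 353269 + \left(-278382 + 4980 + 2 \cdot 312481 - 11180\right) = 353269 + \left(-278382 + 4980 + 624962 - 11180\right) = 353269 + 340380 = 693649$)
$- A = \left(-1\right) 693649 = -693649$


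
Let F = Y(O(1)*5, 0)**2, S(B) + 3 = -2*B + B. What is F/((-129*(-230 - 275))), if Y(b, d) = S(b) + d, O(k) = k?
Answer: 64/65145 ≈ 0.00098242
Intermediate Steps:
S(B) = -3 - B (S(B) = -3 + (-2*B + B) = -3 - B)
Y(b, d) = -3 + d - b (Y(b, d) = (-3 - b) + d = -3 + d - b)
F = 64 (F = (-3 + 0 - 5)**2 = (-8)**2 = 64)
F/((-129*(-230 - 275))) = 64/((-129*(-230 - 275))) = 64/((-129*(-505))) = 64/65145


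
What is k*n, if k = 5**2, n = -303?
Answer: -7575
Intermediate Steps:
k = 25
k*n = 25*(-303) = -7575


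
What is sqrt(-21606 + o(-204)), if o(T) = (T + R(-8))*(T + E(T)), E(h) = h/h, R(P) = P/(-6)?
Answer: sqrt(175818)/3 ≈ 139.77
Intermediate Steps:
R(P) = -P/6 (R(P) = P*(-1/6) = -P/6)
E(h) = 1
o(T) = (1 + T)*(4/3 + T) (o(T) = (T - 1/6*(-8))*(T + 1) = (T + 4/3)*(1 + T) = (4/3 + T)*(1 + T) = (1 + T)*(4/3 + T))
sqrt(-21606 + o(-204)) = sqrt(-21606 + (4/3 + (-204)**2 + (7/3)*(-204))) = sqrt(-21606 + (4/3 + 41616 - 476)) = sqrt(-21606 + 123424/3) = sqrt(58606/3) = sqrt(175818)/3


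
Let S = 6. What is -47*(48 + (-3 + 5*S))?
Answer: -3525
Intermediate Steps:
-47*(48 + (-3 + 5*S)) = -47*(48 + (-3 + 5*6)) = -47*(48 + (-3 + 30)) = -47*(48 + 27) = -47*75 = -3525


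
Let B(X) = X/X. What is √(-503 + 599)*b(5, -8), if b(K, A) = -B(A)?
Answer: -4*√6 ≈ -9.7980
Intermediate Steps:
B(X) = 1
b(K, A) = -1 (b(K, A) = -1*1 = -1)
√(-503 + 599)*b(5, -8) = √(-503 + 599)*(-1) = √96*(-1) = (4*√6)*(-1) = -4*√6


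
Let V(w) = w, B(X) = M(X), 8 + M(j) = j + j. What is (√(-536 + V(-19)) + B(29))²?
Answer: (50 + I*√555)² ≈ 1945.0 + 2355.8*I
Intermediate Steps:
M(j) = -8 + 2*j (M(j) = -8 + (j + j) = -8 + 2*j)
B(X) = -8 + 2*X
(√(-536 + V(-19)) + B(29))² = (√(-536 - 19) + (-8 + 2*29))² = (√(-555) + (-8 + 58))² = (I*√555 + 50)² = (50 + I*√555)²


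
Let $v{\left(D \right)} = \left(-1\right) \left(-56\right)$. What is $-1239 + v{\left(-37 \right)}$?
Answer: $-1183$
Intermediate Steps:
$v{\left(D \right)} = 56$
$-1239 + v{\left(-37 \right)} = -1239 + 56 = -1183$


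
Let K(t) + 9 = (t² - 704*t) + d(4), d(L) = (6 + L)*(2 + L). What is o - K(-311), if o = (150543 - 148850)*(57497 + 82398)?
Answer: 236526519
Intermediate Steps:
o = 236842235 (o = 1693*139895 = 236842235)
d(L) = (2 + L)*(6 + L)
K(t) = 51 + t² - 704*t (K(t) = -9 + ((t² - 704*t) + (12 + 4² + 8*4)) = -9 + ((t² - 704*t) + (12 + 16 + 32)) = -9 + ((t² - 704*t) + 60) = -9 + (60 + t² - 704*t) = 51 + t² - 704*t)
o - K(-311) = 236842235 - (51 + (-311)² - 704*(-311)) = 236842235 - (51 + 96721 + 218944) = 236842235 - 1*315716 = 236842235 - 315716 = 236526519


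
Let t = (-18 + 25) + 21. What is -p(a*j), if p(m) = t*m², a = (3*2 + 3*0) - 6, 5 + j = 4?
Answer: 0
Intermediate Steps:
j = -1 (j = -5 + 4 = -1)
t = 28 (t = 7 + 21 = 28)
a = 0 (a = (6 + 0) - 6 = 6 - 6 = 0)
p(m) = 28*m²
-p(a*j) = -28*(0*(-1))² = -28*0² = -28*0 = -1*0 = 0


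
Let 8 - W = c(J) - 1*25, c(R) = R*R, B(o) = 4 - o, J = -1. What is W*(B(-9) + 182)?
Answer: 6240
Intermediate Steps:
c(R) = R²
W = 32 (W = 8 - ((-1)² - 1*25) = 8 - (1 - 25) = 8 - 1*(-24) = 8 + 24 = 32)
W*(B(-9) + 182) = 32*((4 - 1*(-9)) + 182) = 32*((4 + 9) + 182) = 32*(13 + 182) = 32*195 = 6240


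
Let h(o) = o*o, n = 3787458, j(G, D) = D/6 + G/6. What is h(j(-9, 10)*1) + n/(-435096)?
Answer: -943843/108774 ≈ -8.6771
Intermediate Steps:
j(G, D) = D/6 + G/6 (j(G, D) = D*(⅙) + G*(⅙) = D/6 + G/6)
h(o) = o²
h(j(-9, 10)*1) + n/(-435096) = (((⅙)*10 + (⅙)*(-9))*1)² + 3787458/(-435096) = ((5/3 - 3/2)*1)² + 3787458*(-1/435096) = ((⅙)*1)² - 631243/72516 = (⅙)² - 631243/72516 = 1/36 - 631243/72516 = -943843/108774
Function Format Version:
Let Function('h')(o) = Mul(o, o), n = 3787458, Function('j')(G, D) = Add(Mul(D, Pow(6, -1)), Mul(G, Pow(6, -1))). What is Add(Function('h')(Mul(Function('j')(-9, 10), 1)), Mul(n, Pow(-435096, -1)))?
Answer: Rational(-943843, 108774) ≈ -8.6771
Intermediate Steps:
Function('j')(G, D) = Add(Mul(Rational(1, 6), D), Mul(Rational(1, 6), G)) (Function('j')(G, D) = Add(Mul(D, Rational(1, 6)), Mul(G, Rational(1, 6))) = Add(Mul(Rational(1, 6), D), Mul(Rational(1, 6), G)))
Function('h')(o) = Pow(o, 2)
Add(Function('h')(Mul(Function('j')(-9, 10), 1)), Mul(n, Pow(-435096, -1))) = Add(Pow(Mul(Add(Mul(Rational(1, 6), 10), Mul(Rational(1, 6), -9)), 1), 2), Mul(3787458, Pow(-435096, -1))) = Add(Pow(Mul(Add(Rational(5, 3), Rational(-3, 2)), 1), 2), Mul(3787458, Rational(-1, 435096))) = Add(Pow(Mul(Rational(1, 6), 1), 2), Rational(-631243, 72516)) = Add(Pow(Rational(1, 6), 2), Rational(-631243, 72516)) = Add(Rational(1, 36), Rational(-631243, 72516)) = Rational(-943843, 108774)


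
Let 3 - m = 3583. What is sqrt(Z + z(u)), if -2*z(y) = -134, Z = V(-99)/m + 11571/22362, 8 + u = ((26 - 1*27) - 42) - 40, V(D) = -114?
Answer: sqrt(751597981955030)/3335665 ≈ 8.2188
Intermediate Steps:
m = -3580 (m = 3 - 1*3583 = 3 - 3583 = -3580)
u = -91 (u = -8 + (((26 - 1*27) - 42) - 40) = -8 + (((26 - 27) - 42) - 40) = -8 + ((-1 - 42) - 40) = -8 + (-43 - 40) = -8 - 83 = -91)
Z = 1832227/3335665 (Z = -114/(-3580) + 11571/22362 = -114*(-1/3580) + 11571*(1/22362) = 57/1790 + 3857/7454 = 1832227/3335665 ≈ 0.54928)
z(y) = 67 (z(y) = -1/2*(-134) = 67)
sqrt(Z + z(u)) = sqrt(1832227/3335665 + 67) = sqrt(225321782/3335665) = sqrt(751597981955030)/3335665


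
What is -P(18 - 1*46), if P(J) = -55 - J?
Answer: 27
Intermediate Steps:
-P(18 - 1*46) = -(-55 - (18 - 1*46)) = -(-55 - (18 - 46)) = -(-55 - 1*(-28)) = -(-55 + 28) = -1*(-27) = 27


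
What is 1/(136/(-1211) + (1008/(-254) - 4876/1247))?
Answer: -191784859/1532551324 ≈ -0.12514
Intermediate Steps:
1/(136/(-1211) + (1008/(-254) - 4876/1247)) = 1/(136*(-1/1211) + (1008*(-1/254) - 4876*1/1247)) = 1/(-136/1211 + (-504/127 - 4876/1247)) = 1/(-136/1211 - 1247740/158369) = 1/(-1532551324/191784859) = -191784859/1532551324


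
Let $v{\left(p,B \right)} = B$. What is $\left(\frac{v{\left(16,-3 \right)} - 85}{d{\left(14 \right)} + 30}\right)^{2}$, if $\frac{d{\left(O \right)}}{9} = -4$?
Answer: $\frac{1936}{9} \approx 215.11$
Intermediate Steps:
$d{\left(O \right)} = -36$ ($d{\left(O \right)} = 9 \left(-4\right) = -36$)
$\left(\frac{v{\left(16,-3 \right)} - 85}{d{\left(14 \right)} + 30}\right)^{2} = \left(\frac{-3 - 85}{-36 + 30}\right)^{2} = \left(- \frac{88}{-6}\right)^{2} = \left(\left(-88\right) \left(- \frac{1}{6}\right)\right)^{2} = \left(\frac{44}{3}\right)^{2} = \frac{1936}{9}$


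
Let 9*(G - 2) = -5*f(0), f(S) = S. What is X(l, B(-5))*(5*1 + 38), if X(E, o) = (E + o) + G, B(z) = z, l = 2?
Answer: -43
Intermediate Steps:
G = 2 (G = 2 + (-5*0)/9 = 2 + (⅑)*0 = 2 + 0 = 2)
X(E, o) = 2 + E + o (X(E, o) = (E + o) + 2 = 2 + E + o)
X(l, B(-5))*(5*1 + 38) = (2 + 2 - 5)*(5*1 + 38) = -(5 + 38) = -1*43 = -43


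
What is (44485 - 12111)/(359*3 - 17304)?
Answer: -32374/16227 ≈ -1.9951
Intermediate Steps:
(44485 - 12111)/(359*3 - 17304) = 32374/(1077 - 17304) = 32374/(-16227) = 32374*(-1/16227) = -32374/16227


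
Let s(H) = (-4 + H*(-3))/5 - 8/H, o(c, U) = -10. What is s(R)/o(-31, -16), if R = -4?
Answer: -9/25 ≈ -0.36000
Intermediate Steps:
s(H) = -⅘ - 8/H - 3*H/5 (s(H) = (-4 - 3*H)*(⅕) - 8/H = (-⅘ - 3*H/5) - 8/H = -⅘ - 8/H - 3*H/5)
s(R)/o(-31, -16) = ((⅕)*(-40 - 1*(-4)*(4 + 3*(-4)))/(-4))/(-10) = ((⅕)*(-¼)*(-40 - 1*(-4)*(4 - 12)))*(-⅒) = ((⅕)*(-¼)*(-40 - 1*(-4)*(-8)))*(-⅒) = ((⅕)*(-¼)*(-40 - 32))*(-⅒) = ((⅕)*(-¼)*(-72))*(-⅒) = (18/5)*(-⅒) = -9/25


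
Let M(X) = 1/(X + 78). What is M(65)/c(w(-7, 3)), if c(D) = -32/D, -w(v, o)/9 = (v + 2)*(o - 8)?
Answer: 225/4576 ≈ 0.049170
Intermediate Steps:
w(v, o) = -9*(-8 + o)*(2 + v) (w(v, o) = -9*(v + 2)*(o - 8) = -9*(2 + v)*(-8 + o) = -9*(-8 + o)*(2 + v))
M(X) = 1/(78 + X)
M(65)/c(w(-7, 3)) = 1/((78 + 65)*((-32/(144 - 18*3 + 72*(-7) - 9*3*(-7))))) = 1/(143*((-32/(144 - 54 - 504 + 189)))) = 1/(143*((-32/(-225)))) = 1/(143*((-32*(-1/225)))) = 1/(143*(32/225)) = (1/143)*(225/32) = 225/4576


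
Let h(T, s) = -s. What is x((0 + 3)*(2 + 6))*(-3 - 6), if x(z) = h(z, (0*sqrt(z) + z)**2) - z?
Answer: 5400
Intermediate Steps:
x(z) = -z - z**2 (x(z) = -(0*sqrt(z) + z)**2 - z = -(0 + z)**2 - z = -z**2 - z = -z - z**2)
x((0 + 3)*(2 + 6))*(-3 - 6) = (((0 + 3)*(2 + 6))*(-1 - (0 + 3)*(2 + 6)))*(-3 - 6) = ((3*8)*(-1 - 3*8))*(-9) = (24*(-1 - 1*24))*(-9) = (24*(-1 - 24))*(-9) = (24*(-25))*(-9) = -600*(-9) = 5400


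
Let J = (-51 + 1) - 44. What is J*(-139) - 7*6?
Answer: 13024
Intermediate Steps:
J = -94 (J = -50 - 44 = -94)
J*(-139) - 7*6 = -94*(-139) - 7*6 = 13066 - 42 = 13024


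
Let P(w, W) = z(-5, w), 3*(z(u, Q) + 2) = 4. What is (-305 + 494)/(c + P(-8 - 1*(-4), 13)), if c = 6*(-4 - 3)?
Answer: -567/128 ≈ -4.4297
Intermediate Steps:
c = -42 (c = 6*(-7) = -42)
z(u, Q) = -⅔ (z(u, Q) = -2 + (⅓)*4 = -2 + 4/3 = -⅔)
P(w, W) = -⅔
(-305 + 494)/(c + P(-8 - 1*(-4), 13)) = (-305 + 494)/(-42 - ⅔) = 189/(-128/3) = 189*(-3/128) = -567/128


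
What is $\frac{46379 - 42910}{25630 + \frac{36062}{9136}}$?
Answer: $\frac{15846392}{117095871} \approx 0.13533$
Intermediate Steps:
$\frac{46379 - 42910}{25630 + \frac{36062}{9136}} = \frac{3469}{25630 + 36062 \cdot \frac{1}{9136}} = \frac{3469}{25630 + \frac{18031}{4568}} = \frac{3469}{\frac{117095871}{4568}} = 3469 \cdot \frac{4568}{117095871} = \frac{15846392}{117095871}$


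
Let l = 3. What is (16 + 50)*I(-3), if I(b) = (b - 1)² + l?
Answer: 1254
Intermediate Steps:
I(b) = 3 + (-1 + b)² (I(b) = (b - 1)² + 3 = (-1 + b)² + 3 = 3 + (-1 + b)²)
(16 + 50)*I(-3) = (16 + 50)*(3 + (-1 - 3)²) = 66*(3 + (-4)²) = 66*(3 + 16) = 66*19 = 1254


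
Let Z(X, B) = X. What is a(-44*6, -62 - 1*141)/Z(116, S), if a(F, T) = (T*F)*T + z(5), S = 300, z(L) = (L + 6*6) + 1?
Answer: -5439567/58 ≈ -93786.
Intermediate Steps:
z(L) = 37 + L (z(L) = (L + 36) + 1 = (36 + L) + 1 = 37 + L)
a(F, T) = 42 + F*T**2 (a(F, T) = (T*F)*T + (37 + 5) = (F*T)*T + 42 = F*T**2 + 42 = 42 + F*T**2)
a(-44*6, -62 - 1*141)/Z(116, S) = (42 + (-44*6)*(-62 - 1*141)**2)/116 = (42 - 264*(-62 - 141)**2)*(1/116) = (42 - 264*(-203)**2)*(1/116) = (42 - 264*41209)*(1/116) = (42 - 10879176)*(1/116) = -10879134*1/116 = -5439567/58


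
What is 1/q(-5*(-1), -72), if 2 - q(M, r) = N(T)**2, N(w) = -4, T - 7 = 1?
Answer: -1/14 ≈ -0.071429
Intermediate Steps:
T = 8 (T = 7 + 1 = 8)
q(M, r) = -14 (q(M, r) = 2 - 1*(-4)**2 = 2 - 1*16 = 2 - 16 = -14)
1/q(-5*(-1), -72) = 1/(-14) = -1/14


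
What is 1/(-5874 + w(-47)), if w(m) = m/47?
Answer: -1/5875 ≈ -0.00017021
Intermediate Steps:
w(m) = m/47 (w(m) = m*(1/47) = m/47)
1/(-5874 + w(-47)) = 1/(-5874 + (1/47)*(-47)) = 1/(-5874 - 1) = 1/(-5875) = -1/5875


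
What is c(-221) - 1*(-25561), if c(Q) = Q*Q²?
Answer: -10768300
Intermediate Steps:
c(Q) = Q³
c(-221) - 1*(-25561) = (-221)³ - 1*(-25561) = -10793861 + 25561 = -10768300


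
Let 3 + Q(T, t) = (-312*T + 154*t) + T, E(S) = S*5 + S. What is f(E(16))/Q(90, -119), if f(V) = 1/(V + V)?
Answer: -1/8893248 ≈ -1.1244e-7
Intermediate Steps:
E(S) = 6*S (E(S) = 5*S + S = 6*S)
Q(T, t) = -3 - 311*T + 154*t (Q(T, t) = -3 + ((-312*T + 154*t) + T) = -3 + (-311*T + 154*t) = -3 - 311*T + 154*t)
f(V) = 1/(2*V)
f(E(16))/Q(90, -119) = (1/(2*((6*16))))/(-3 - 311*90 + 154*(-119)) = ((½)/96)/(-3 - 27990 - 18326) = ((½)*(1/96))/(-46319) = (1/192)*(-1/46319) = -1/8893248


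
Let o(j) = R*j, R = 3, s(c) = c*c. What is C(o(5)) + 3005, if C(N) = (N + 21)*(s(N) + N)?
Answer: 11645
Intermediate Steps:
s(c) = c²
o(j) = 3*j
C(N) = (21 + N)*(N + N²) (C(N) = (N + 21)*(N² + N) = (21 + N)*(N + N²))
C(o(5)) + 3005 = (3*5)*(21 + (3*5)² + 22*(3*5)) + 3005 = 15*(21 + 15² + 22*15) + 3005 = 15*(21 + 225 + 330) + 3005 = 15*576 + 3005 = 8640 + 3005 = 11645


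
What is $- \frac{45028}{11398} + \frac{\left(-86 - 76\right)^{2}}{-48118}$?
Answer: $- \frac{616446604}{137112241} \approx -4.4959$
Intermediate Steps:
$- \frac{45028}{11398} + \frac{\left(-86 - 76\right)^{2}}{-48118} = \left(-45028\right) \frac{1}{11398} + \left(-162\right)^{2} \left(- \frac{1}{48118}\right) = - \frac{22514}{5699} + 26244 \left(- \frac{1}{48118}\right) = - \frac{22514}{5699} - \frac{13122}{24059} = - \frac{616446604}{137112241}$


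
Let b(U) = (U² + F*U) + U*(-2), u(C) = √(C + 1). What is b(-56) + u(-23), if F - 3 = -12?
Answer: 3752 + I*√22 ≈ 3752.0 + 4.6904*I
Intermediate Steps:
u(C) = √(1 + C)
F = -9 (F = 3 - 12 = -9)
b(U) = U² - 11*U (b(U) = (U² - 9*U) + U*(-2) = (U² - 9*U) - 2*U = U² - 11*U)
b(-56) + u(-23) = -56*(-11 - 56) + √(1 - 23) = -56*(-67) + √(-22) = 3752 + I*√22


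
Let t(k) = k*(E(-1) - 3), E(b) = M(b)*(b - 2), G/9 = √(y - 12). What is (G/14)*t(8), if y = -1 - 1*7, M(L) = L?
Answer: 0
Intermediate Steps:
y = -8 (y = -1 - 7 = -8)
G = 18*I*√5 (G = 9*√(-8 - 12) = 9*√(-20) = 9*(2*I*√5) = 18*I*√5 ≈ 40.249*I)
E(b) = b*(-2 + b) (E(b) = b*(b - 2) = b*(-2 + b))
t(k) = 0 (t(k) = k*(-(-2 - 1) - 3) = k*(-1*(-3) - 3) = k*(3 - 3) = k*0 = 0)
(G/14)*t(8) = ((18*I*√5)/14)*0 = ((18*I*√5)*(1/14))*0 = (9*I*√5/7)*0 = 0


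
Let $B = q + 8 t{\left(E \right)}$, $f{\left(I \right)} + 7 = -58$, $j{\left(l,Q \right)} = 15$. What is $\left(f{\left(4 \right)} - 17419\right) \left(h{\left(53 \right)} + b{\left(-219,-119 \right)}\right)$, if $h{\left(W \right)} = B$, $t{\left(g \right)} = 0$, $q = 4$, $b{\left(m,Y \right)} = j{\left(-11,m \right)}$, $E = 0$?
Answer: $-332196$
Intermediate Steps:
$b{\left(m,Y \right)} = 15$
$f{\left(I \right)} = -65$ ($f{\left(I \right)} = -7 - 58 = -65$)
$B = 4$ ($B = 4 + 8 \cdot 0 = 4 + 0 = 4$)
$h{\left(W \right)} = 4$
$\left(f{\left(4 \right)} - 17419\right) \left(h{\left(53 \right)} + b{\left(-219,-119 \right)}\right) = \left(-65 - 17419\right) \left(4 + 15\right) = \left(-17484\right) 19 = -332196$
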